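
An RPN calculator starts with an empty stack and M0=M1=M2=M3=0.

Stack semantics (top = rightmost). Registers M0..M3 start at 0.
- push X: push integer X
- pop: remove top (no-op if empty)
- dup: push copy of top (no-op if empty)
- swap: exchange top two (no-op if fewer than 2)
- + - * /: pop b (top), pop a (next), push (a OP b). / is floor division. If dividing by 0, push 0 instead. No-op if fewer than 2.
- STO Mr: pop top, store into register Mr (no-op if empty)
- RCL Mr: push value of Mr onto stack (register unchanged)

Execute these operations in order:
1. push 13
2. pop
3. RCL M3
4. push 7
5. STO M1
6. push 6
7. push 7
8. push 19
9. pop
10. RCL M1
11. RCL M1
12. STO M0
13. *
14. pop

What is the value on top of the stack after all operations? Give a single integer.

Answer: 6

Derivation:
After op 1 (push 13): stack=[13] mem=[0,0,0,0]
After op 2 (pop): stack=[empty] mem=[0,0,0,0]
After op 3 (RCL M3): stack=[0] mem=[0,0,0,0]
After op 4 (push 7): stack=[0,7] mem=[0,0,0,0]
After op 5 (STO M1): stack=[0] mem=[0,7,0,0]
After op 6 (push 6): stack=[0,6] mem=[0,7,0,0]
After op 7 (push 7): stack=[0,6,7] mem=[0,7,0,0]
After op 8 (push 19): stack=[0,6,7,19] mem=[0,7,0,0]
After op 9 (pop): stack=[0,6,7] mem=[0,7,0,0]
After op 10 (RCL M1): stack=[0,6,7,7] mem=[0,7,0,0]
After op 11 (RCL M1): stack=[0,6,7,7,7] mem=[0,7,0,0]
After op 12 (STO M0): stack=[0,6,7,7] mem=[7,7,0,0]
After op 13 (*): stack=[0,6,49] mem=[7,7,0,0]
After op 14 (pop): stack=[0,6] mem=[7,7,0,0]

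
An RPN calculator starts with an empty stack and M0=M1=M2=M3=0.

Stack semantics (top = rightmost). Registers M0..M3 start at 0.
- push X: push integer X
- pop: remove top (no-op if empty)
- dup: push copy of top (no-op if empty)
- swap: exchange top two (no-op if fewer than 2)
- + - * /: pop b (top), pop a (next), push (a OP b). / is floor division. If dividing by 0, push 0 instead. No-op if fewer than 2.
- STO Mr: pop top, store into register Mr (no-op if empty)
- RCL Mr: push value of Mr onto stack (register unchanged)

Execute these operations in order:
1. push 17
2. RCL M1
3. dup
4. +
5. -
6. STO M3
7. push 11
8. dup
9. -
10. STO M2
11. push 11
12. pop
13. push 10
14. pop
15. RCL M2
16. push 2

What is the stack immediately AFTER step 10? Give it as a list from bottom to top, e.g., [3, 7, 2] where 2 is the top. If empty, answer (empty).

After op 1 (push 17): stack=[17] mem=[0,0,0,0]
After op 2 (RCL M1): stack=[17,0] mem=[0,0,0,0]
After op 3 (dup): stack=[17,0,0] mem=[0,0,0,0]
After op 4 (+): stack=[17,0] mem=[0,0,0,0]
After op 5 (-): stack=[17] mem=[0,0,0,0]
After op 6 (STO M3): stack=[empty] mem=[0,0,0,17]
After op 7 (push 11): stack=[11] mem=[0,0,0,17]
After op 8 (dup): stack=[11,11] mem=[0,0,0,17]
After op 9 (-): stack=[0] mem=[0,0,0,17]
After op 10 (STO M2): stack=[empty] mem=[0,0,0,17]

(empty)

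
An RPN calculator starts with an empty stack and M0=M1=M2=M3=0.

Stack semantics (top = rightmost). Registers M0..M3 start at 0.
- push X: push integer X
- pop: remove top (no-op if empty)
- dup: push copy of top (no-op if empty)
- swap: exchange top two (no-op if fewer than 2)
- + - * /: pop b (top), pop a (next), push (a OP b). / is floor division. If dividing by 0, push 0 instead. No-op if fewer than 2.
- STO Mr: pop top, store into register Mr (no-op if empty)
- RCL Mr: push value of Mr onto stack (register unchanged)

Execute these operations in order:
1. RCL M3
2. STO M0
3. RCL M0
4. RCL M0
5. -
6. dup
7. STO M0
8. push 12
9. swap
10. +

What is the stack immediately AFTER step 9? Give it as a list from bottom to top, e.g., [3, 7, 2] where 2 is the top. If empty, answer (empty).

After op 1 (RCL M3): stack=[0] mem=[0,0,0,0]
After op 2 (STO M0): stack=[empty] mem=[0,0,0,0]
After op 3 (RCL M0): stack=[0] mem=[0,0,0,0]
After op 4 (RCL M0): stack=[0,0] mem=[0,0,0,0]
After op 5 (-): stack=[0] mem=[0,0,0,0]
After op 6 (dup): stack=[0,0] mem=[0,0,0,0]
After op 7 (STO M0): stack=[0] mem=[0,0,0,0]
After op 8 (push 12): stack=[0,12] mem=[0,0,0,0]
After op 9 (swap): stack=[12,0] mem=[0,0,0,0]

[12, 0]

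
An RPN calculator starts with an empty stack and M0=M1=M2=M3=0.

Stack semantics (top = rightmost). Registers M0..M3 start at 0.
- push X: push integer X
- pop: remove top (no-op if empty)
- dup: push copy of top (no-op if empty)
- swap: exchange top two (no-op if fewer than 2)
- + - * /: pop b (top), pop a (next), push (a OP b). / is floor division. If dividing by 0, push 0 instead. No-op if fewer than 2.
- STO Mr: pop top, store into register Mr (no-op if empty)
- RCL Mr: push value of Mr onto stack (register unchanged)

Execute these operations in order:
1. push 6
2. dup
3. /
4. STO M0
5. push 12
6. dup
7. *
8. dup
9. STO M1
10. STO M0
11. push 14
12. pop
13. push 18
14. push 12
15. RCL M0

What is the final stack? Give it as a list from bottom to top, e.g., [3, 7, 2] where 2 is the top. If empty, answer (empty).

Answer: [18, 12, 144]

Derivation:
After op 1 (push 6): stack=[6] mem=[0,0,0,0]
After op 2 (dup): stack=[6,6] mem=[0,0,0,0]
After op 3 (/): stack=[1] mem=[0,0,0,0]
After op 4 (STO M0): stack=[empty] mem=[1,0,0,0]
After op 5 (push 12): stack=[12] mem=[1,0,0,0]
After op 6 (dup): stack=[12,12] mem=[1,0,0,0]
After op 7 (*): stack=[144] mem=[1,0,0,0]
After op 8 (dup): stack=[144,144] mem=[1,0,0,0]
After op 9 (STO M1): stack=[144] mem=[1,144,0,0]
After op 10 (STO M0): stack=[empty] mem=[144,144,0,0]
After op 11 (push 14): stack=[14] mem=[144,144,0,0]
After op 12 (pop): stack=[empty] mem=[144,144,0,0]
After op 13 (push 18): stack=[18] mem=[144,144,0,0]
After op 14 (push 12): stack=[18,12] mem=[144,144,0,0]
After op 15 (RCL M0): stack=[18,12,144] mem=[144,144,0,0]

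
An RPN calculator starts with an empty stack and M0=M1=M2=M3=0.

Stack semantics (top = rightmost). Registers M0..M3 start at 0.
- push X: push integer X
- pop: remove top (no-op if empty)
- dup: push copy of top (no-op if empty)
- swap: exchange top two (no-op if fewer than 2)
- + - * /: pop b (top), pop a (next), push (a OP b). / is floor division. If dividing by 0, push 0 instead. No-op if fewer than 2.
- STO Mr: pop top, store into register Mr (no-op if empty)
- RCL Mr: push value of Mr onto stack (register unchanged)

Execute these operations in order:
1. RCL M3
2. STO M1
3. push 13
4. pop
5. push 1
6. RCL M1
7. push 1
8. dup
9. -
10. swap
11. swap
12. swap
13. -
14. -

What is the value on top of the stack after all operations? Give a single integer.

After op 1 (RCL M3): stack=[0] mem=[0,0,0,0]
After op 2 (STO M1): stack=[empty] mem=[0,0,0,0]
After op 3 (push 13): stack=[13] mem=[0,0,0,0]
After op 4 (pop): stack=[empty] mem=[0,0,0,0]
After op 5 (push 1): stack=[1] mem=[0,0,0,0]
After op 6 (RCL M1): stack=[1,0] mem=[0,0,0,0]
After op 7 (push 1): stack=[1,0,1] mem=[0,0,0,0]
After op 8 (dup): stack=[1,0,1,1] mem=[0,0,0,0]
After op 9 (-): stack=[1,0,0] mem=[0,0,0,0]
After op 10 (swap): stack=[1,0,0] mem=[0,0,0,0]
After op 11 (swap): stack=[1,0,0] mem=[0,0,0,0]
After op 12 (swap): stack=[1,0,0] mem=[0,0,0,0]
After op 13 (-): stack=[1,0] mem=[0,0,0,0]
After op 14 (-): stack=[1] mem=[0,0,0,0]

Answer: 1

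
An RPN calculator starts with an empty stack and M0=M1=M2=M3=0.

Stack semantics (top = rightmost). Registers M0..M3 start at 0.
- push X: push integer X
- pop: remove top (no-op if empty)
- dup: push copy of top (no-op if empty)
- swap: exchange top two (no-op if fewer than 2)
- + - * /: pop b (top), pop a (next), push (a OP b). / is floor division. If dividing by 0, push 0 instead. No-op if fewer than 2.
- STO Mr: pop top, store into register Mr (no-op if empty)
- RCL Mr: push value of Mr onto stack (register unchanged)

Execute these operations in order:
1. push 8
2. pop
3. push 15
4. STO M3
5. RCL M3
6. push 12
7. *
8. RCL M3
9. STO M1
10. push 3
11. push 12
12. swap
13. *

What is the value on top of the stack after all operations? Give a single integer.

After op 1 (push 8): stack=[8] mem=[0,0,0,0]
After op 2 (pop): stack=[empty] mem=[0,0,0,0]
After op 3 (push 15): stack=[15] mem=[0,0,0,0]
After op 4 (STO M3): stack=[empty] mem=[0,0,0,15]
After op 5 (RCL M3): stack=[15] mem=[0,0,0,15]
After op 6 (push 12): stack=[15,12] mem=[0,0,0,15]
After op 7 (*): stack=[180] mem=[0,0,0,15]
After op 8 (RCL M3): stack=[180,15] mem=[0,0,0,15]
After op 9 (STO M1): stack=[180] mem=[0,15,0,15]
After op 10 (push 3): stack=[180,3] mem=[0,15,0,15]
After op 11 (push 12): stack=[180,3,12] mem=[0,15,0,15]
After op 12 (swap): stack=[180,12,3] mem=[0,15,0,15]
After op 13 (*): stack=[180,36] mem=[0,15,0,15]

Answer: 36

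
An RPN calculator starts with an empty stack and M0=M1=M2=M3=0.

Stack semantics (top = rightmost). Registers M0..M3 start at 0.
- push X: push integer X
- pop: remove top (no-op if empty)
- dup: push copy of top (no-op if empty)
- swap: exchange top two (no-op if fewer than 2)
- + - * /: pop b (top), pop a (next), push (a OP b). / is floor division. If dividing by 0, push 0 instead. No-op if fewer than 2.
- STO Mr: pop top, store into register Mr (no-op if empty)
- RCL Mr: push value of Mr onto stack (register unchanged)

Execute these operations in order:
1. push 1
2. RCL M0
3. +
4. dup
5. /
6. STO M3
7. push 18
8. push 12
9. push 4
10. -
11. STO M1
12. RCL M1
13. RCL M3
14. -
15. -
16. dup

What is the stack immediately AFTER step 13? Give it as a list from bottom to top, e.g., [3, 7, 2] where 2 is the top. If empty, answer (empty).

After op 1 (push 1): stack=[1] mem=[0,0,0,0]
After op 2 (RCL M0): stack=[1,0] mem=[0,0,0,0]
After op 3 (+): stack=[1] mem=[0,0,0,0]
After op 4 (dup): stack=[1,1] mem=[0,0,0,0]
After op 5 (/): stack=[1] mem=[0,0,0,0]
After op 6 (STO M3): stack=[empty] mem=[0,0,0,1]
After op 7 (push 18): stack=[18] mem=[0,0,0,1]
After op 8 (push 12): stack=[18,12] mem=[0,0,0,1]
After op 9 (push 4): stack=[18,12,4] mem=[0,0,0,1]
After op 10 (-): stack=[18,8] mem=[0,0,0,1]
After op 11 (STO M1): stack=[18] mem=[0,8,0,1]
After op 12 (RCL M1): stack=[18,8] mem=[0,8,0,1]
After op 13 (RCL M3): stack=[18,8,1] mem=[0,8,0,1]

[18, 8, 1]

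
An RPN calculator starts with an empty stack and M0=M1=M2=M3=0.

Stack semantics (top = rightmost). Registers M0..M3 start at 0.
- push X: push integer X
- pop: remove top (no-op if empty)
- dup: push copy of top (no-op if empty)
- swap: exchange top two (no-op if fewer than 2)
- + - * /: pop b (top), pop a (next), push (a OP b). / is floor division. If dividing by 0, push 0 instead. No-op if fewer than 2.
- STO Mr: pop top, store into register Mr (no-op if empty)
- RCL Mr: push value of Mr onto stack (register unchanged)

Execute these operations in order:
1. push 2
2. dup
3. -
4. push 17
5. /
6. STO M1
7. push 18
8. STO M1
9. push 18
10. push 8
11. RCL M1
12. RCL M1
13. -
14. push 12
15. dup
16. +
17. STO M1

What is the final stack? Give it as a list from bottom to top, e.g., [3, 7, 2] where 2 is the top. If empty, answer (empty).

After op 1 (push 2): stack=[2] mem=[0,0,0,0]
After op 2 (dup): stack=[2,2] mem=[0,0,0,0]
After op 3 (-): stack=[0] mem=[0,0,0,0]
After op 4 (push 17): stack=[0,17] mem=[0,0,0,0]
After op 5 (/): stack=[0] mem=[0,0,0,0]
After op 6 (STO M1): stack=[empty] mem=[0,0,0,0]
After op 7 (push 18): stack=[18] mem=[0,0,0,0]
After op 8 (STO M1): stack=[empty] mem=[0,18,0,0]
After op 9 (push 18): stack=[18] mem=[0,18,0,0]
After op 10 (push 8): stack=[18,8] mem=[0,18,0,0]
After op 11 (RCL M1): stack=[18,8,18] mem=[0,18,0,0]
After op 12 (RCL M1): stack=[18,8,18,18] mem=[0,18,0,0]
After op 13 (-): stack=[18,8,0] mem=[0,18,0,0]
After op 14 (push 12): stack=[18,8,0,12] mem=[0,18,0,0]
After op 15 (dup): stack=[18,8,0,12,12] mem=[0,18,0,0]
After op 16 (+): stack=[18,8,0,24] mem=[0,18,0,0]
After op 17 (STO M1): stack=[18,8,0] mem=[0,24,0,0]

Answer: [18, 8, 0]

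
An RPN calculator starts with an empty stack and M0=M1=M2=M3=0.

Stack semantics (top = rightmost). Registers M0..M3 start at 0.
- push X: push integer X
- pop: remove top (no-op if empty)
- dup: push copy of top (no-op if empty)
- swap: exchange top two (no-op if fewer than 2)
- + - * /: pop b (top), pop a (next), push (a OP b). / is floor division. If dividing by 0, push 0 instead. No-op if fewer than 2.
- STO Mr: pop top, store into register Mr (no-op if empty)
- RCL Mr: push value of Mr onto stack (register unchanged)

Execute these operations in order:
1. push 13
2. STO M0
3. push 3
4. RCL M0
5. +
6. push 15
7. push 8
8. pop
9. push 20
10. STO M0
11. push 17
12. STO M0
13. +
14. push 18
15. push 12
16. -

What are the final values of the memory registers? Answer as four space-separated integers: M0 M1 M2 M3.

Answer: 17 0 0 0

Derivation:
After op 1 (push 13): stack=[13] mem=[0,0,0,0]
After op 2 (STO M0): stack=[empty] mem=[13,0,0,0]
After op 3 (push 3): stack=[3] mem=[13,0,0,0]
After op 4 (RCL M0): stack=[3,13] mem=[13,0,0,0]
After op 5 (+): stack=[16] mem=[13,0,0,0]
After op 6 (push 15): stack=[16,15] mem=[13,0,0,0]
After op 7 (push 8): stack=[16,15,8] mem=[13,0,0,0]
After op 8 (pop): stack=[16,15] mem=[13,0,0,0]
After op 9 (push 20): stack=[16,15,20] mem=[13,0,0,0]
After op 10 (STO M0): stack=[16,15] mem=[20,0,0,0]
After op 11 (push 17): stack=[16,15,17] mem=[20,0,0,0]
After op 12 (STO M0): stack=[16,15] mem=[17,0,0,0]
After op 13 (+): stack=[31] mem=[17,0,0,0]
After op 14 (push 18): stack=[31,18] mem=[17,0,0,0]
After op 15 (push 12): stack=[31,18,12] mem=[17,0,0,0]
After op 16 (-): stack=[31,6] mem=[17,0,0,0]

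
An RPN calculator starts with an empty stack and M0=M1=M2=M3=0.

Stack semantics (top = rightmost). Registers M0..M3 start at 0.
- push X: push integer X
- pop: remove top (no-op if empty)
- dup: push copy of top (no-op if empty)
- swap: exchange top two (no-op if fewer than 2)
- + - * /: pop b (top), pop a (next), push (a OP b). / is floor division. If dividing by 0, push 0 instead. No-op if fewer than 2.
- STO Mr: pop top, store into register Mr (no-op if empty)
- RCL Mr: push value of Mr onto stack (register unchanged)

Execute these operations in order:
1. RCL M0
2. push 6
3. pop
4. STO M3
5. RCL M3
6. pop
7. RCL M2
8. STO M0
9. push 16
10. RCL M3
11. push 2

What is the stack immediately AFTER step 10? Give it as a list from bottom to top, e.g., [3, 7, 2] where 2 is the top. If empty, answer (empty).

After op 1 (RCL M0): stack=[0] mem=[0,0,0,0]
After op 2 (push 6): stack=[0,6] mem=[0,0,0,0]
After op 3 (pop): stack=[0] mem=[0,0,0,0]
After op 4 (STO M3): stack=[empty] mem=[0,0,0,0]
After op 5 (RCL M3): stack=[0] mem=[0,0,0,0]
After op 6 (pop): stack=[empty] mem=[0,0,0,0]
After op 7 (RCL M2): stack=[0] mem=[0,0,0,0]
After op 8 (STO M0): stack=[empty] mem=[0,0,0,0]
After op 9 (push 16): stack=[16] mem=[0,0,0,0]
After op 10 (RCL M3): stack=[16,0] mem=[0,0,0,0]

[16, 0]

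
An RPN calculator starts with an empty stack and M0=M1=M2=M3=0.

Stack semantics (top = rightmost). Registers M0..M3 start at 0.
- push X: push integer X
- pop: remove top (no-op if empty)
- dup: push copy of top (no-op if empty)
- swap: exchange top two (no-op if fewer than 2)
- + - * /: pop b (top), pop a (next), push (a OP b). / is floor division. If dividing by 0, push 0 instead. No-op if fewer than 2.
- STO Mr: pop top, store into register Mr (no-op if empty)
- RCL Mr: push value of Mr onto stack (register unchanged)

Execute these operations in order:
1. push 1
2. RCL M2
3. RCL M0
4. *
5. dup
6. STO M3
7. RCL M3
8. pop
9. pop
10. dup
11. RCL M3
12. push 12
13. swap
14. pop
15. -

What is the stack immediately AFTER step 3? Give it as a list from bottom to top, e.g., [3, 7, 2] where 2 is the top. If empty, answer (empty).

After op 1 (push 1): stack=[1] mem=[0,0,0,0]
After op 2 (RCL M2): stack=[1,0] mem=[0,0,0,0]
After op 3 (RCL M0): stack=[1,0,0] mem=[0,0,0,0]

[1, 0, 0]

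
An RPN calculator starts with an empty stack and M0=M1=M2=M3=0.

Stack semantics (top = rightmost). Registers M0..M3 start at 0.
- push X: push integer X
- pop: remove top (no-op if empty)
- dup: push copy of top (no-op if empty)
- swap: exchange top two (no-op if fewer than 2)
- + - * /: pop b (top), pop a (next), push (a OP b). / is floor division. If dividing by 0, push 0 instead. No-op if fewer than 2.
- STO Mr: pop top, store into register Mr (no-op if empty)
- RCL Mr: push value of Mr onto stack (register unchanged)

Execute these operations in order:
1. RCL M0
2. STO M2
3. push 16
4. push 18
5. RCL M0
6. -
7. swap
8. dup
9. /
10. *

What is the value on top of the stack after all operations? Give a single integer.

Answer: 18

Derivation:
After op 1 (RCL M0): stack=[0] mem=[0,0,0,0]
After op 2 (STO M2): stack=[empty] mem=[0,0,0,0]
After op 3 (push 16): stack=[16] mem=[0,0,0,0]
After op 4 (push 18): stack=[16,18] mem=[0,0,0,0]
After op 5 (RCL M0): stack=[16,18,0] mem=[0,0,0,0]
After op 6 (-): stack=[16,18] mem=[0,0,0,0]
After op 7 (swap): stack=[18,16] mem=[0,0,0,0]
After op 8 (dup): stack=[18,16,16] mem=[0,0,0,0]
After op 9 (/): stack=[18,1] mem=[0,0,0,0]
After op 10 (*): stack=[18] mem=[0,0,0,0]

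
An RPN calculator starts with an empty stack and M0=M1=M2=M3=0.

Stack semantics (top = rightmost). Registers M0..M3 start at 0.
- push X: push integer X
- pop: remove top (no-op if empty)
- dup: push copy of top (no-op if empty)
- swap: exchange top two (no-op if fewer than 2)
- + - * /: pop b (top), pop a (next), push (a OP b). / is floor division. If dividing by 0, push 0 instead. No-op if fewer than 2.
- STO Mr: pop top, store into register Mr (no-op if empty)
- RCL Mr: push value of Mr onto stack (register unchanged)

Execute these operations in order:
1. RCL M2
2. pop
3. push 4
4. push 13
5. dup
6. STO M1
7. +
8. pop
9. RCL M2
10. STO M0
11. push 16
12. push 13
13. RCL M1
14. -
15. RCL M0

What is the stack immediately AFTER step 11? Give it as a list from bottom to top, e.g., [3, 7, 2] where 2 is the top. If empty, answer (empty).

After op 1 (RCL M2): stack=[0] mem=[0,0,0,0]
After op 2 (pop): stack=[empty] mem=[0,0,0,0]
After op 3 (push 4): stack=[4] mem=[0,0,0,0]
After op 4 (push 13): stack=[4,13] mem=[0,0,0,0]
After op 5 (dup): stack=[4,13,13] mem=[0,0,0,0]
After op 6 (STO M1): stack=[4,13] mem=[0,13,0,0]
After op 7 (+): stack=[17] mem=[0,13,0,0]
After op 8 (pop): stack=[empty] mem=[0,13,0,0]
After op 9 (RCL M2): stack=[0] mem=[0,13,0,0]
After op 10 (STO M0): stack=[empty] mem=[0,13,0,0]
After op 11 (push 16): stack=[16] mem=[0,13,0,0]

[16]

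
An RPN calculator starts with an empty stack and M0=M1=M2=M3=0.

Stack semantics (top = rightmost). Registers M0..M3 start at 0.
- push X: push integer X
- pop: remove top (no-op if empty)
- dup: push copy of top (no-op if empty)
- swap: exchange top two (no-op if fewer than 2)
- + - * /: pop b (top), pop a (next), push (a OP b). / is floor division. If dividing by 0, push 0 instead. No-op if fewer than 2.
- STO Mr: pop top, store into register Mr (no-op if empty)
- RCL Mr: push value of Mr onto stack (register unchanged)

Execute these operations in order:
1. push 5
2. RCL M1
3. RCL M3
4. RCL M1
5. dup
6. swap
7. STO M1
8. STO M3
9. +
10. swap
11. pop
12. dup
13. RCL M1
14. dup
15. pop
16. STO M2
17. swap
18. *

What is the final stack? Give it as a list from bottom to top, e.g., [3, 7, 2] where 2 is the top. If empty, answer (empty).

Answer: [0]

Derivation:
After op 1 (push 5): stack=[5] mem=[0,0,0,0]
After op 2 (RCL M1): stack=[5,0] mem=[0,0,0,0]
After op 3 (RCL M3): stack=[5,0,0] mem=[0,0,0,0]
After op 4 (RCL M1): stack=[5,0,0,0] mem=[0,0,0,0]
After op 5 (dup): stack=[5,0,0,0,0] mem=[0,0,0,0]
After op 6 (swap): stack=[5,0,0,0,0] mem=[0,0,0,0]
After op 7 (STO M1): stack=[5,0,0,0] mem=[0,0,0,0]
After op 8 (STO M3): stack=[5,0,0] mem=[0,0,0,0]
After op 9 (+): stack=[5,0] mem=[0,0,0,0]
After op 10 (swap): stack=[0,5] mem=[0,0,0,0]
After op 11 (pop): stack=[0] mem=[0,0,0,0]
After op 12 (dup): stack=[0,0] mem=[0,0,0,0]
After op 13 (RCL M1): stack=[0,0,0] mem=[0,0,0,0]
After op 14 (dup): stack=[0,0,0,0] mem=[0,0,0,0]
After op 15 (pop): stack=[0,0,0] mem=[0,0,0,0]
After op 16 (STO M2): stack=[0,0] mem=[0,0,0,0]
After op 17 (swap): stack=[0,0] mem=[0,0,0,0]
After op 18 (*): stack=[0] mem=[0,0,0,0]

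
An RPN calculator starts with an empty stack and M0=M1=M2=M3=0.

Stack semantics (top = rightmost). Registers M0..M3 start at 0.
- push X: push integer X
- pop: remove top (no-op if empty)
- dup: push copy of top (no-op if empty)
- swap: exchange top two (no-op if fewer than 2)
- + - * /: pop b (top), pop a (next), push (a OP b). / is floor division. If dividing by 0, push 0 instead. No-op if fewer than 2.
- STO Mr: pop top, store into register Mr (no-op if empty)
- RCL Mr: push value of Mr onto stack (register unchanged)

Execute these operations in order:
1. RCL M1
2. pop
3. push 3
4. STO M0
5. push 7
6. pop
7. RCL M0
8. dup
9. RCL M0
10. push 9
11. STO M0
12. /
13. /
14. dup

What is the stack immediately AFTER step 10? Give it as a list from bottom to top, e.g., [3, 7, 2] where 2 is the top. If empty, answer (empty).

After op 1 (RCL M1): stack=[0] mem=[0,0,0,0]
After op 2 (pop): stack=[empty] mem=[0,0,0,0]
After op 3 (push 3): stack=[3] mem=[0,0,0,0]
After op 4 (STO M0): stack=[empty] mem=[3,0,0,0]
After op 5 (push 7): stack=[7] mem=[3,0,0,0]
After op 6 (pop): stack=[empty] mem=[3,0,0,0]
After op 7 (RCL M0): stack=[3] mem=[3,0,0,0]
After op 8 (dup): stack=[3,3] mem=[3,0,0,0]
After op 9 (RCL M0): stack=[3,3,3] mem=[3,0,0,0]
After op 10 (push 9): stack=[3,3,3,9] mem=[3,0,0,0]

[3, 3, 3, 9]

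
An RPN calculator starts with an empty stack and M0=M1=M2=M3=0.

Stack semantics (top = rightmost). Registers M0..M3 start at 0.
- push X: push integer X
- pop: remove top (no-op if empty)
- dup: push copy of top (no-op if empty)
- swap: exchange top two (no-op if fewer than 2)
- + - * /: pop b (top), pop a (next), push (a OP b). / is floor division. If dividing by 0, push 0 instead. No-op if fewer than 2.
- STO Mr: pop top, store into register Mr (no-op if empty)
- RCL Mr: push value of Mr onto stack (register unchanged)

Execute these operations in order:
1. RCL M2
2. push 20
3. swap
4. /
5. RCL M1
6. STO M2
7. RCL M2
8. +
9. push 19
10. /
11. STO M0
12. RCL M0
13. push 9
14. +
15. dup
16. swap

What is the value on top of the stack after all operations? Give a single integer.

Answer: 9

Derivation:
After op 1 (RCL M2): stack=[0] mem=[0,0,0,0]
After op 2 (push 20): stack=[0,20] mem=[0,0,0,0]
After op 3 (swap): stack=[20,0] mem=[0,0,0,0]
After op 4 (/): stack=[0] mem=[0,0,0,0]
After op 5 (RCL M1): stack=[0,0] mem=[0,0,0,0]
After op 6 (STO M2): stack=[0] mem=[0,0,0,0]
After op 7 (RCL M2): stack=[0,0] mem=[0,0,0,0]
After op 8 (+): stack=[0] mem=[0,0,0,0]
After op 9 (push 19): stack=[0,19] mem=[0,0,0,0]
After op 10 (/): stack=[0] mem=[0,0,0,0]
After op 11 (STO M0): stack=[empty] mem=[0,0,0,0]
After op 12 (RCL M0): stack=[0] mem=[0,0,0,0]
After op 13 (push 9): stack=[0,9] mem=[0,0,0,0]
After op 14 (+): stack=[9] mem=[0,0,0,0]
After op 15 (dup): stack=[9,9] mem=[0,0,0,0]
After op 16 (swap): stack=[9,9] mem=[0,0,0,0]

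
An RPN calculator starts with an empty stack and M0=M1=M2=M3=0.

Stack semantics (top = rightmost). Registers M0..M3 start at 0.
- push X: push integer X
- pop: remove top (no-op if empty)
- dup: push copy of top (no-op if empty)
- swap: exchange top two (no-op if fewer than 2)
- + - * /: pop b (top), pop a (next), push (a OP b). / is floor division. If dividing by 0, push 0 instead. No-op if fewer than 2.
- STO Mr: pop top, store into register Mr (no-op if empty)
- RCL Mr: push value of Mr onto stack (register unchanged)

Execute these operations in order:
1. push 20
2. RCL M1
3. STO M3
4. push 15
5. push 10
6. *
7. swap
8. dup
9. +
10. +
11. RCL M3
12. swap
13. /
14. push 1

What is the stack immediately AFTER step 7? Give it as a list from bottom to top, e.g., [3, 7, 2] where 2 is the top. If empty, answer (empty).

After op 1 (push 20): stack=[20] mem=[0,0,0,0]
After op 2 (RCL M1): stack=[20,0] mem=[0,0,0,0]
After op 3 (STO M3): stack=[20] mem=[0,0,0,0]
After op 4 (push 15): stack=[20,15] mem=[0,0,0,0]
After op 5 (push 10): stack=[20,15,10] mem=[0,0,0,0]
After op 6 (*): stack=[20,150] mem=[0,0,0,0]
After op 7 (swap): stack=[150,20] mem=[0,0,0,0]

[150, 20]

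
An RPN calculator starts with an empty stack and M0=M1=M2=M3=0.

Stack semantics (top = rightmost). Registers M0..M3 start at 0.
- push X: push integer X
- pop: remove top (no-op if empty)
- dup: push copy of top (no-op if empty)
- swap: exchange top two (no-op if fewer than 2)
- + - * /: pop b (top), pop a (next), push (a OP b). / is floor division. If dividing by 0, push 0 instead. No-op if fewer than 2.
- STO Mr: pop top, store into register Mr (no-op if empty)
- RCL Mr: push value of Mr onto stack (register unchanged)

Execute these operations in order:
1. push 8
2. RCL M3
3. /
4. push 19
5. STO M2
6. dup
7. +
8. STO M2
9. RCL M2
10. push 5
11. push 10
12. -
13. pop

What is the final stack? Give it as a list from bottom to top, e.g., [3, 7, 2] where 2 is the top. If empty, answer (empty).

After op 1 (push 8): stack=[8] mem=[0,0,0,0]
After op 2 (RCL M3): stack=[8,0] mem=[0,0,0,0]
After op 3 (/): stack=[0] mem=[0,0,0,0]
After op 4 (push 19): stack=[0,19] mem=[0,0,0,0]
After op 5 (STO M2): stack=[0] mem=[0,0,19,0]
After op 6 (dup): stack=[0,0] mem=[0,0,19,0]
After op 7 (+): stack=[0] mem=[0,0,19,0]
After op 8 (STO M2): stack=[empty] mem=[0,0,0,0]
After op 9 (RCL M2): stack=[0] mem=[0,0,0,0]
After op 10 (push 5): stack=[0,5] mem=[0,0,0,0]
After op 11 (push 10): stack=[0,5,10] mem=[0,0,0,0]
After op 12 (-): stack=[0,-5] mem=[0,0,0,0]
After op 13 (pop): stack=[0] mem=[0,0,0,0]

Answer: [0]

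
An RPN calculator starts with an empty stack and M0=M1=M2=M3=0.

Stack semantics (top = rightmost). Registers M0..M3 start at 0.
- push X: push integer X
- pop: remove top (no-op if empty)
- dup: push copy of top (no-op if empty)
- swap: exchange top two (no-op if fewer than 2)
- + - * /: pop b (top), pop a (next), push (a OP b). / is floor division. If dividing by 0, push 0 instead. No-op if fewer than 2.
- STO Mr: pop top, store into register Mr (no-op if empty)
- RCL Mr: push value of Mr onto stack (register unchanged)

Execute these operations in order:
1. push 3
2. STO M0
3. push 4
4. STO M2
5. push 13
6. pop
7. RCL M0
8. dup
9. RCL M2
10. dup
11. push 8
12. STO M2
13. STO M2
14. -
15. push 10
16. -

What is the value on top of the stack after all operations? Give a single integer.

After op 1 (push 3): stack=[3] mem=[0,0,0,0]
After op 2 (STO M0): stack=[empty] mem=[3,0,0,0]
After op 3 (push 4): stack=[4] mem=[3,0,0,0]
After op 4 (STO M2): stack=[empty] mem=[3,0,4,0]
After op 5 (push 13): stack=[13] mem=[3,0,4,0]
After op 6 (pop): stack=[empty] mem=[3,0,4,0]
After op 7 (RCL M0): stack=[3] mem=[3,0,4,0]
After op 8 (dup): stack=[3,3] mem=[3,0,4,0]
After op 9 (RCL M2): stack=[3,3,4] mem=[3,0,4,0]
After op 10 (dup): stack=[3,3,4,4] mem=[3,0,4,0]
After op 11 (push 8): stack=[3,3,4,4,8] mem=[3,0,4,0]
After op 12 (STO M2): stack=[3,3,4,4] mem=[3,0,8,0]
After op 13 (STO M2): stack=[3,3,4] mem=[3,0,4,0]
After op 14 (-): stack=[3,-1] mem=[3,0,4,0]
After op 15 (push 10): stack=[3,-1,10] mem=[3,0,4,0]
After op 16 (-): stack=[3,-11] mem=[3,0,4,0]

Answer: -11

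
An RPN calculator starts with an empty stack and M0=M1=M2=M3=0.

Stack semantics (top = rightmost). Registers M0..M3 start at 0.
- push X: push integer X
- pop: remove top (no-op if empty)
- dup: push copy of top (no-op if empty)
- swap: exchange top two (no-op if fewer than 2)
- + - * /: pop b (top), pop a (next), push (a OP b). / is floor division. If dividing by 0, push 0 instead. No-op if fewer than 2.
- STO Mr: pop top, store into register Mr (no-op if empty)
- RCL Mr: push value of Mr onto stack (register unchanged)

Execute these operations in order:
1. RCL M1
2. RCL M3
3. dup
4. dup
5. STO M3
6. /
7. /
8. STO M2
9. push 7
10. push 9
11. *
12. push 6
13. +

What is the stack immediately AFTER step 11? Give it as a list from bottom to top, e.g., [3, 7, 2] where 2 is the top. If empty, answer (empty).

After op 1 (RCL M1): stack=[0] mem=[0,0,0,0]
After op 2 (RCL M3): stack=[0,0] mem=[0,0,0,0]
After op 3 (dup): stack=[0,0,0] mem=[0,0,0,0]
After op 4 (dup): stack=[0,0,0,0] mem=[0,0,0,0]
After op 5 (STO M3): stack=[0,0,0] mem=[0,0,0,0]
After op 6 (/): stack=[0,0] mem=[0,0,0,0]
After op 7 (/): stack=[0] mem=[0,0,0,0]
After op 8 (STO M2): stack=[empty] mem=[0,0,0,0]
After op 9 (push 7): stack=[7] mem=[0,0,0,0]
After op 10 (push 9): stack=[7,9] mem=[0,0,0,0]
After op 11 (*): stack=[63] mem=[0,0,0,0]

[63]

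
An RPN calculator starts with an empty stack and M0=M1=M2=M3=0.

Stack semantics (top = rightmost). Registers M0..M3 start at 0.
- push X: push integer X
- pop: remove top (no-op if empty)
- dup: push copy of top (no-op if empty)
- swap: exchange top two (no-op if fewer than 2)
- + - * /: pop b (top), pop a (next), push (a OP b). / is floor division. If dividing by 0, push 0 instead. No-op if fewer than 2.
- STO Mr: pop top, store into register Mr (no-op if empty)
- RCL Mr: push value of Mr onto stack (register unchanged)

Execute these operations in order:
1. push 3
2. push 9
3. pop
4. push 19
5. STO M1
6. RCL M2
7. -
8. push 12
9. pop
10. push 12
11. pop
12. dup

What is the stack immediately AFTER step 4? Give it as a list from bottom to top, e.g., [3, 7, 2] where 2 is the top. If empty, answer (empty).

After op 1 (push 3): stack=[3] mem=[0,0,0,0]
After op 2 (push 9): stack=[3,9] mem=[0,0,0,0]
After op 3 (pop): stack=[3] mem=[0,0,0,0]
After op 4 (push 19): stack=[3,19] mem=[0,0,0,0]

[3, 19]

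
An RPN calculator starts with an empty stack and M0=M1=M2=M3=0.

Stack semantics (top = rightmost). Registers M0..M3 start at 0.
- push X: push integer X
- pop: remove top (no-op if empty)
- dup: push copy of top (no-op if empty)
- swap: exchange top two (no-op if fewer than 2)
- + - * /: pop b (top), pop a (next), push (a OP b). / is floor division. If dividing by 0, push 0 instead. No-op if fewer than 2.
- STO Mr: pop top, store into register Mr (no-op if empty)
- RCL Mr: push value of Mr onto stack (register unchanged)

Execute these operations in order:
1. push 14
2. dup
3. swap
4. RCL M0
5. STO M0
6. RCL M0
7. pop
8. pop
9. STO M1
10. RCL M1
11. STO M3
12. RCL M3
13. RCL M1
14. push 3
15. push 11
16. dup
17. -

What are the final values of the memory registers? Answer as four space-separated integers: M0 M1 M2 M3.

Answer: 0 14 0 14

Derivation:
After op 1 (push 14): stack=[14] mem=[0,0,0,0]
After op 2 (dup): stack=[14,14] mem=[0,0,0,0]
After op 3 (swap): stack=[14,14] mem=[0,0,0,0]
After op 4 (RCL M0): stack=[14,14,0] mem=[0,0,0,0]
After op 5 (STO M0): stack=[14,14] mem=[0,0,0,0]
After op 6 (RCL M0): stack=[14,14,0] mem=[0,0,0,0]
After op 7 (pop): stack=[14,14] mem=[0,0,0,0]
After op 8 (pop): stack=[14] mem=[0,0,0,0]
After op 9 (STO M1): stack=[empty] mem=[0,14,0,0]
After op 10 (RCL M1): stack=[14] mem=[0,14,0,0]
After op 11 (STO M3): stack=[empty] mem=[0,14,0,14]
After op 12 (RCL M3): stack=[14] mem=[0,14,0,14]
After op 13 (RCL M1): stack=[14,14] mem=[0,14,0,14]
After op 14 (push 3): stack=[14,14,3] mem=[0,14,0,14]
After op 15 (push 11): stack=[14,14,3,11] mem=[0,14,0,14]
After op 16 (dup): stack=[14,14,3,11,11] mem=[0,14,0,14]
After op 17 (-): stack=[14,14,3,0] mem=[0,14,0,14]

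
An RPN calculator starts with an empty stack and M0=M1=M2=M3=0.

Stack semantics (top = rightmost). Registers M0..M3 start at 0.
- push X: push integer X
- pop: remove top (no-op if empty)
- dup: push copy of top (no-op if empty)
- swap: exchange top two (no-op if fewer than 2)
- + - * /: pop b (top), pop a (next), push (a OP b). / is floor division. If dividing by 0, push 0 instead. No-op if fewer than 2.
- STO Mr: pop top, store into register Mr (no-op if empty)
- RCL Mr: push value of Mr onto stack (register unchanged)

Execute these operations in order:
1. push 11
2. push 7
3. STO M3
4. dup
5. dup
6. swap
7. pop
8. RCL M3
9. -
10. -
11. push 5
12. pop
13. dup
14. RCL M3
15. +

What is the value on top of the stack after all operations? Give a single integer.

Answer: 14

Derivation:
After op 1 (push 11): stack=[11] mem=[0,0,0,0]
After op 2 (push 7): stack=[11,7] mem=[0,0,0,0]
After op 3 (STO M3): stack=[11] mem=[0,0,0,7]
After op 4 (dup): stack=[11,11] mem=[0,0,0,7]
After op 5 (dup): stack=[11,11,11] mem=[0,0,0,7]
After op 6 (swap): stack=[11,11,11] mem=[0,0,0,7]
After op 7 (pop): stack=[11,11] mem=[0,0,0,7]
After op 8 (RCL M3): stack=[11,11,7] mem=[0,0,0,7]
After op 9 (-): stack=[11,4] mem=[0,0,0,7]
After op 10 (-): stack=[7] mem=[0,0,0,7]
After op 11 (push 5): stack=[7,5] mem=[0,0,0,7]
After op 12 (pop): stack=[7] mem=[0,0,0,7]
After op 13 (dup): stack=[7,7] mem=[0,0,0,7]
After op 14 (RCL M3): stack=[7,7,7] mem=[0,0,0,7]
After op 15 (+): stack=[7,14] mem=[0,0,0,7]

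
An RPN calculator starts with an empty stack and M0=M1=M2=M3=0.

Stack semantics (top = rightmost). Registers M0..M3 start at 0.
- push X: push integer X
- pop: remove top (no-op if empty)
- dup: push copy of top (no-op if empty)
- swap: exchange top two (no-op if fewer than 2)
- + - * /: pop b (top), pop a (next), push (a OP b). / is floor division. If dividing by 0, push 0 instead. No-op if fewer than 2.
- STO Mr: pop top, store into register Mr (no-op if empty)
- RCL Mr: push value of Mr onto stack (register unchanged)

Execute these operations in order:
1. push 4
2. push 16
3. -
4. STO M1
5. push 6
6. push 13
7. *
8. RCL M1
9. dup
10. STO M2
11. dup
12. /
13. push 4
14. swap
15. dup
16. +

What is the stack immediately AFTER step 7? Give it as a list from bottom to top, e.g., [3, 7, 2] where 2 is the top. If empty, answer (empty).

After op 1 (push 4): stack=[4] mem=[0,0,0,0]
After op 2 (push 16): stack=[4,16] mem=[0,0,0,0]
After op 3 (-): stack=[-12] mem=[0,0,0,0]
After op 4 (STO M1): stack=[empty] mem=[0,-12,0,0]
After op 5 (push 6): stack=[6] mem=[0,-12,0,0]
After op 6 (push 13): stack=[6,13] mem=[0,-12,0,0]
After op 7 (*): stack=[78] mem=[0,-12,0,0]

[78]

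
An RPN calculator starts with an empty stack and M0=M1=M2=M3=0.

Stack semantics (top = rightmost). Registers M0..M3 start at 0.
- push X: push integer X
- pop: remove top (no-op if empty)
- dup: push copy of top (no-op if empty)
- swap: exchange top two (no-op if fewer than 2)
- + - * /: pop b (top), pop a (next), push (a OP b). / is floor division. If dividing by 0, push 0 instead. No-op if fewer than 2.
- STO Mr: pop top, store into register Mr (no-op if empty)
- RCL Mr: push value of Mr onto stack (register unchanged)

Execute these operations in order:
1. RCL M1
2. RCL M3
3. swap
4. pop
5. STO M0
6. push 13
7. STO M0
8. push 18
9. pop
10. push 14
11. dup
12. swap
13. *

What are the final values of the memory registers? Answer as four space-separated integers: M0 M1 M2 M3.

After op 1 (RCL M1): stack=[0] mem=[0,0,0,0]
After op 2 (RCL M3): stack=[0,0] mem=[0,0,0,0]
After op 3 (swap): stack=[0,0] mem=[0,0,0,0]
After op 4 (pop): stack=[0] mem=[0,0,0,0]
After op 5 (STO M0): stack=[empty] mem=[0,0,0,0]
After op 6 (push 13): stack=[13] mem=[0,0,0,0]
After op 7 (STO M0): stack=[empty] mem=[13,0,0,0]
After op 8 (push 18): stack=[18] mem=[13,0,0,0]
After op 9 (pop): stack=[empty] mem=[13,0,0,0]
After op 10 (push 14): stack=[14] mem=[13,0,0,0]
After op 11 (dup): stack=[14,14] mem=[13,0,0,0]
After op 12 (swap): stack=[14,14] mem=[13,0,0,0]
After op 13 (*): stack=[196] mem=[13,0,0,0]

Answer: 13 0 0 0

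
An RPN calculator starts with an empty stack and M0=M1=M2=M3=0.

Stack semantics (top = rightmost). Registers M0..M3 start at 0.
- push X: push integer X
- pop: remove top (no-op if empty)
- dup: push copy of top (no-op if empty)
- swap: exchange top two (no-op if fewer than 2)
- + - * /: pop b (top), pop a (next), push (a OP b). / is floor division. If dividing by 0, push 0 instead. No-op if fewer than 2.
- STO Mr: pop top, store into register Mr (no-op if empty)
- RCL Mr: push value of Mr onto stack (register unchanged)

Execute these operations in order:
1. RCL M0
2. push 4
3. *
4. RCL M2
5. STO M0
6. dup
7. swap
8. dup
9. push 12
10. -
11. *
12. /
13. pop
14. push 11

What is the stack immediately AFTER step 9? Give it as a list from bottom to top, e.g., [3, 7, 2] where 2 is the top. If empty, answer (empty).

After op 1 (RCL M0): stack=[0] mem=[0,0,0,0]
After op 2 (push 4): stack=[0,4] mem=[0,0,0,0]
After op 3 (*): stack=[0] mem=[0,0,0,0]
After op 4 (RCL M2): stack=[0,0] mem=[0,0,0,0]
After op 5 (STO M0): stack=[0] mem=[0,0,0,0]
After op 6 (dup): stack=[0,0] mem=[0,0,0,0]
After op 7 (swap): stack=[0,0] mem=[0,0,0,0]
After op 8 (dup): stack=[0,0,0] mem=[0,0,0,0]
After op 9 (push 12): stack=[0,0,0,12] mem=[0,0,0,0]

[0, 0, 0, 12]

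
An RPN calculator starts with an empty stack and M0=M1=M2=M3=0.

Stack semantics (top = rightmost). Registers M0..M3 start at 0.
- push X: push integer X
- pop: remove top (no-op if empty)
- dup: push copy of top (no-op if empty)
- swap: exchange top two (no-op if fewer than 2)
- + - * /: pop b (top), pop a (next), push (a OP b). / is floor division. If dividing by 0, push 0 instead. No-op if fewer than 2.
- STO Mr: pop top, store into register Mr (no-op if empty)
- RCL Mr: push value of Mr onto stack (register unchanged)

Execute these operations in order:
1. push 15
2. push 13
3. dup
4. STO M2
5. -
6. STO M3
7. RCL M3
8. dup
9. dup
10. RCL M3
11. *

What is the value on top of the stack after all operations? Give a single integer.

Answer: 4

Derivation:
After op 1 (push 15): stack=[15] mem=[0,0,0,0]
After op 2 (push 13): stack=[15,13] mem=[0,0,0,0]
After op 3 (dup): stack=[15,13,13] mem=[0,0,0,0]
After op 4 (STO M2): stack=[15,13] mem=[0,0,13,0]
After op 5 (-): stack=[2] mem=[0,0,13,0]
After op 6 (STO M3): stack=[empty] mem=[0,0,13,2]
After op 7 (RCL M3): stack=[2] mem=[0,0,13,2]
After op 8 (dup): stack=[2,2] mem=[0,0,13,2]
After op 9 (dup): stack=[2,2,2] mem=[0,0,13,2]
After op 10 (RCL M3): stack=[2,2,2,2] mem=[0,0,13,2]
After op 11 (*): stack=[2,2,4] mem=[0,0,13,2]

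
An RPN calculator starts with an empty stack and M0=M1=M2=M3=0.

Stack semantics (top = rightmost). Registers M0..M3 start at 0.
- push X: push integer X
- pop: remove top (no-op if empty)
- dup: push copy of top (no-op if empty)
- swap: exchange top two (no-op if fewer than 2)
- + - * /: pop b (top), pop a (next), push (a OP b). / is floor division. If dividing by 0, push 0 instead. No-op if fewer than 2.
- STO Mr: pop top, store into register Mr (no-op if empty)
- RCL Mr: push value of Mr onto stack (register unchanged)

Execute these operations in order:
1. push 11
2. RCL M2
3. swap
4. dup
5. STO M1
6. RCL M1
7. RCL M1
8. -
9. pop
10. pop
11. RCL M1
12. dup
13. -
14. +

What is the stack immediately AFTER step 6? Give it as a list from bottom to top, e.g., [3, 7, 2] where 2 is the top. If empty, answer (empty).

After op 1 (push 11): stack=[11] mem=[0,0,0,0]
After op 2 (RCL M2): stack=[11,0] mem=[0,0,0,0]
After op 3 (swap): stack=[0,11] mem=[0,0,0,0]
After op 4 (dup): stack=[0,11,11] mem=[0,0,0,0]
After op 5 (STO M1): stack=[0,11] mem=[0,11,0,0]
After op 6 (RCL M1): stack=[0,11,11] mem=[0,11,0,0]

[0, 11, 11]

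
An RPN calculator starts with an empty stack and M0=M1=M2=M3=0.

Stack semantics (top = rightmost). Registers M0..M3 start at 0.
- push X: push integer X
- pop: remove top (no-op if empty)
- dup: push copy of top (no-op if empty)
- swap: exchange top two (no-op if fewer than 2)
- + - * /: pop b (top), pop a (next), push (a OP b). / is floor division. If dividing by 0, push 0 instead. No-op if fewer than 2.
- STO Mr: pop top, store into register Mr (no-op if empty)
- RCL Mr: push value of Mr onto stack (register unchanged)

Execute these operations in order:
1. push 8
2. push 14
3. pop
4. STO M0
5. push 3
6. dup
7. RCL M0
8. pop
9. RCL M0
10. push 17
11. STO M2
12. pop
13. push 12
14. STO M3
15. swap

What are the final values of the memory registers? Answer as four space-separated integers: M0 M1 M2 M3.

After op 1 (push 8): stack=[8] mem=[0,0,0,0]
After op 2 (push 14): stack=[8,14] mem=[0,0,0,0]
After op 3 (pop): stack=[8] mem=[0,0,0,0]
After op 4 (STO M0): stack=[empty] mem=[8,0,0,0]
After op 5 (push 3): stack=[3] mem=[8,0,0,0]
After op 6 (dup): stack=[3,3] mem=[8,0,0,0]
After op 7 (RCL M0): stack=[3,3,8] mem=[8,0,0,0]
After op 8 (pop): stack=[3,3] mem=[8,0,0,0]
After op 9 (RCL M0): stack=[3,3,8] mem=[8,0,0,0]
After op 10 (push 17): stack=[3,3,8,17] mem=[8,0,0,0]
After op 11 (STO M2): stack=[3,3,8] mem=[8,0,17,0]
After op 12 (pop): stack=[3,3] mem=[8,0,17,0]
After op 13 (push 12): stack=[3,3,12] mem=[8,0,17,0]
After op 14 (STO M3): stack=[3,3] mem=[8,0,17,12]
After op 15 (swap): stack=[3,3] mem=[8,0,17,12]

Answer: 8 0 17 12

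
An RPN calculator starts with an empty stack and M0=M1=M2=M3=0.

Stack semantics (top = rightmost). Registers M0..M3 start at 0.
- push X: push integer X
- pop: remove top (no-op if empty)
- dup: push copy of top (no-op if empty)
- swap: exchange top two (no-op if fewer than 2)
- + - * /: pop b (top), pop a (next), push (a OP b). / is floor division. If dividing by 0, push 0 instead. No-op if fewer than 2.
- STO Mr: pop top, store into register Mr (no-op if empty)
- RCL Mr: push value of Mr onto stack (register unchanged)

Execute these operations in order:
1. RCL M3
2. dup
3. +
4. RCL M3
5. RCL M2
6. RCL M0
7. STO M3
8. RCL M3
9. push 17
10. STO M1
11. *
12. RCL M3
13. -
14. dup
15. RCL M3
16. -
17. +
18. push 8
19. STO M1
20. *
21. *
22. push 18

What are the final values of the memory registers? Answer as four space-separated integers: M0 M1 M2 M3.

Answer: 0 8 0 0

Derivation:
After op 1 (RCL M3): stack=[0] mem=[0,0,0,0]
After op 2 (dup): stack=[0,0] mem=[0,0,0,0]
After op 3 (+): stack=[0] mem=[0,0,0,0]
After op 4 (RCL M3): stack=[0,0] mem=[0,0,0,0]
After op 5 (RCL M2): stack=[0,0,0] mem=[0,0,0,0]
After op 6 (RCL M0): stack=[0,0,0,0] mem=[0,0,0,0]
After op 7 (STO M3): stack=[0,0,0] mem=[0,0,0,0]
After op 8 (RCL M3): stack=[0,0,0,0] mem=[0,0,0,0]
After op 9 (push 17): stack=[0,0,0,0,17] mem=[0,0,0,0]
After op 10 (STO M1): stack=[0,0,0,0] mem=[0,17,0,0]
After op 11 (*): stack=[0,0,0] mem=[0,17,0,0]
After op 12 (RCL M3): stack=[0,0,0,0] mem=[0,17,0,0]
After op 13 (-): stack=[0,0,0] mem=[0,17,0,0]
After op 14 (dup): stack=[0,0,0,0] mem=[0,17,0,0]
After op 15 (RCL M3): stack=[0,0,0,0,0] mem=[0,17,0,0]
After op 16 (-): stack=[0,0,0,0] mem=[0,17,0,0]
After op 17 (+): stack=[0,0,0] mem=[0,17,0,0]
After op 18 (push 8): stack=[0,0,0,8] mem=[0,17,0,0]
After op 19 (STO M1): stack=[0,0,0] mem=[0,8,0,0]
After op 20 (*): stack=[0,0] mem=[0,8,0,0]
After op 21 (*): stack=[0] mem=[0,8,0,0]
After op 22 (push 18): stack=[0,18] mem=[0,8,0,0]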